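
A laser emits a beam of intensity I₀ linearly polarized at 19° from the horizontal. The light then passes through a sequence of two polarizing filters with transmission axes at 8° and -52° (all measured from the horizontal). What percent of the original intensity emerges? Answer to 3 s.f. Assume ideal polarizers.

By Malus's law, I₁ = I₀ cos²(8° − 19°) = I₀ cos²(11°) = 0.9636 I₀.
I₂ = I₁ cos²(-52° − 8°) = 0.9636 I₀ · cos²(60°) = 0.2409 I₀.
That is 24.09% of the incident intensity.

≈ 24.1%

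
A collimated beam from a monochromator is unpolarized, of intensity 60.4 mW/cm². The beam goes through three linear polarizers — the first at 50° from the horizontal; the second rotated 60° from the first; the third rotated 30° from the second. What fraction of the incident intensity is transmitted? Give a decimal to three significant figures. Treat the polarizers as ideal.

I/I₀ ≈ 0.0938

Unpolarized light through the first polarizer → I₁ = 60.4 mW/cm²/2 = 30.2 mW/cm², polarized at 50°.
I₂ = I₁ · cos²(60°) = 30.2 · 0.25 = 7.55 mW/cm².
I₃ = I₂ · cos²(30°) = 7.55 · 0.75 = 5.663 mW/cm².
Transmitted fraction = 0.09375.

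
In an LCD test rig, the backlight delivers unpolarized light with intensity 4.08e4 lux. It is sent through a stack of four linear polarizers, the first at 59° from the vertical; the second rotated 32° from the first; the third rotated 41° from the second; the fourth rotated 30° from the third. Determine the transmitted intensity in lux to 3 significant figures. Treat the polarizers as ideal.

I ≈ 6270 lux

Unpolarized light through the first polarizer → I₁ = 4.08e4 lux/2 = 2.04e+04 lux, polarized at 59°.
I₂ = I₁ · cos²(32°) = 2.04e+04 · 0.7192 = 1.467e+04 lux.
I₃ = I₂ · cos²(41°) = 1.467e+04 · 0.5696 = 8357 lux.
I₄ = I₃ · cos²(30°) = 8357 · 0.75 = 6267 lux.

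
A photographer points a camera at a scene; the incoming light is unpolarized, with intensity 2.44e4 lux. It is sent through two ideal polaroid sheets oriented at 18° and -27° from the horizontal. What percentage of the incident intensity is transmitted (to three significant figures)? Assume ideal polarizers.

Unpolarized light through the first polarizer → I₁ = 2.44e4 lux/2 = 1.22e+04 lux, polarized at 18°.
I₂ = I₁ · cos²(45°) = 1.22e+04 · 0.5 = 6100 lux.
That is 25% of the incident intensity.

≈ 25.0%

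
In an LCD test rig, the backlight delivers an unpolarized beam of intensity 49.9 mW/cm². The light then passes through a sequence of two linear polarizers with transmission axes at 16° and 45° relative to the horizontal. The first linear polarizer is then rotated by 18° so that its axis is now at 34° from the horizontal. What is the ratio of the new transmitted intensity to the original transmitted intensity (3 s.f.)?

I_new/I_old ≈ 1.26

Before rotation:
Unpolarized light through the first polarizer → I₁ = ½ I₀, now polarized at 16°.
I₂ = I₁ cos²(45° − 16°) = 0.5 I₀ · cos²(29°) = 0.3825 I₀.
After rotation:
Unpolarized light through the first polarizer → I₁ = ½ I₀, now polarized at 34°.
I₂ = I₁ cos²(45° − 34°) = 0.5 I₀ · cos²(11°) = 0.4818 I₀.
Ratio = 0.4818 / 0.3825 = 1.26.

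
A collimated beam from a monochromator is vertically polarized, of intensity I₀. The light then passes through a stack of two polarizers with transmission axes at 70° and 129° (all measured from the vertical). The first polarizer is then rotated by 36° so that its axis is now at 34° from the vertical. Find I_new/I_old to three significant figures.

Before rotation:
I₁ = I₀ cos²(70° − 0°) = I₀ cos²(70°) = 0.117 I₀.
I₂ = I₁ cos²(129° − 70°) = 0.117 I₀ · cos²(59°) = 0.03103 I₀.
After rotation:
I₁ = I₀ cos²(34° − 0°) = I₀ cos²(34°) = 0.6873 I₀.
Angle between axes 1 and 2: 85°. I₂ = 0.6873 I₀ · cos²(85°) = 0.005221 I₀.
Ratio = 0.005221 / 0.03103 = 0.1683.

I_new/I_old ≈ 0.168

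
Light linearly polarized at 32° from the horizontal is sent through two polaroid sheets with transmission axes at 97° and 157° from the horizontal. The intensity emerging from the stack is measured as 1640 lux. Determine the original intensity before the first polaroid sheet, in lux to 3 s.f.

I₀ ≈ 3.67e4 lux

I₁ = I₀ cos²(97° − 32°) = I₀ cos²(65°) = 0.1786 I₀.
I₂ = I₁ cos²(157° − 97°) = 0.1786 I₀ · cos²(60°) = 0.04465 I₀.
So 1640 lux = 0.04465 I₀, giving I₀ = 1640/0.04465 = 3.673e+04 lux.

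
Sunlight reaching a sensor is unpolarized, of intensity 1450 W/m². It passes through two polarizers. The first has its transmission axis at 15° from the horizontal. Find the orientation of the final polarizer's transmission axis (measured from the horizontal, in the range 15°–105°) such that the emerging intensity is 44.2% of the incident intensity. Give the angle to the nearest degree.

θ ≈ 35°

Unpolarized light through the first polarizer → I₁ = ½ I₀, now polarized at 15°.
Need I₂/I₀ = 0.442, so cos²(θ − 15°) = 0.442 / 0.5 = 0.884.
θ − 15° = arccos(√0.884) = 19.9°, giving θ ≈ 15 + 19.9 = 34.9°.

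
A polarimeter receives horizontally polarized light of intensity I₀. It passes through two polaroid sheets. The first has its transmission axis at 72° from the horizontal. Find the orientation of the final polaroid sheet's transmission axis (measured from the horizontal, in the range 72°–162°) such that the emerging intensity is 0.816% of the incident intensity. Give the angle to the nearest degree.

I₁ = I₀ cos²(72° − 0°) = I₀ cos²(72°) = 0.09549 I₀.
Need I₂/I₀ = 0.00816, so cos²(θ − 72°) = 0.00816 / 0.09549 = 0.08545.
θ − 72° = arccos(√0.08545) = 73.0°, giving θ ≈ 72 + 73.0 = 145.0°.

θ ≈ 145°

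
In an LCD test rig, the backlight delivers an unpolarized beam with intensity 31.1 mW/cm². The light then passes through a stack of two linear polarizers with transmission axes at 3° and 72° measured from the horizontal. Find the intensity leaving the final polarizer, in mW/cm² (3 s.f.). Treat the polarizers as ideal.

I ≈ 2.00 mW/cm²

Unpolarized light through the first polarizer → I₁ = 31.1 mW/cm²/2 = 15.55 mW/cm², polarized at 3°.
I₂ = I₁ · cos²(69°) = 15.55 · 0.1284 = 1.997 mW/cm².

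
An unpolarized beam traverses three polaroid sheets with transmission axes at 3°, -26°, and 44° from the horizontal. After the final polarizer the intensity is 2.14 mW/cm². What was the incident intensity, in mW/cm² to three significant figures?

I₀ ≈ 47.8 mW/cm²

Unpolarized light through the first polarizer → I₁ = ½ I₀, now polarized at 3°.
I₂ = I₁ cos²(-26° − 3°) = 0.5 I₀ · cos²(29°) = 0.3825 I₀.
I₃ = I₂ cos²(44° + 26°) = 0.3825 I₀ · cos²(70°) = 0.04474 I₀.
So 2.14 mW/cm² = 0.04474 I₀, giving I₀ = 2.14/0.04474 = 47.83 mW/cm².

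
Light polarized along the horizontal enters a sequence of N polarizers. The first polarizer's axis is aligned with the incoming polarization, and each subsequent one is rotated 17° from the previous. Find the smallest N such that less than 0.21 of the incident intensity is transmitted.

N = 19

First polarizer is aligned with the polarization: full transmission.
Each further stage multiplies by cos²(17°) = 0.9145.
After N polarizers: T = 0.9145^(N−1). Require T < 0.21 ⇒ N−1 > ln(0.21)/ln(0.9145) = 17.47, so N−1 ≥ 18 and N = 19.
Check: N=19 gives T = 0.2002 < 0.21; N=18 gives T = 0.2189.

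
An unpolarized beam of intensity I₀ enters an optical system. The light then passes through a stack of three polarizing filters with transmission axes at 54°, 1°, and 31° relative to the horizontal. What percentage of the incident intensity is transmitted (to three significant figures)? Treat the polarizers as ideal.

Unpolarized light through the first polarizer → I₁ = ½ I₀, now polarized at 54°.
I₂ = I₁ cos²(1° − 54°) = 0.5 I₀ · cos²(53°) = 0.1811 I₀.
I₃ = I₂ cos²(31° − 1°) = 0.1811 I₀ · cos²(30°) = 0.1358 I₀.
That is 13.58% of the incident intensity.

≈ 13.6%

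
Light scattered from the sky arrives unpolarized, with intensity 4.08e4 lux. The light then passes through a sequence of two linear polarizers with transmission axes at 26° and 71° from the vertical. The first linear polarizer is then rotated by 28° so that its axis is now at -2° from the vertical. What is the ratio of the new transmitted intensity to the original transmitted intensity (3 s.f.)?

I_new/I_old ≈ 0.171

Before rotation:
Unpolarized light through the first polarizer → I₁ = ½ I₀, now polarized at 26°.
I₂ = I₁ cos²(71° − 26°) = 0.5 I₀ · cos²(45°) = 0.25 I₀.
After rotation:
Unpolarized light through the first polarizer → I₁ = ½ I₀, now polarized at -2°.
I₂ = I₁ cos²(71° + 2°) = 0.5 I₀ · cos²(73°) = 0.04274 I₀.
Ratio = 0.04274 / 0.25 = 0.171.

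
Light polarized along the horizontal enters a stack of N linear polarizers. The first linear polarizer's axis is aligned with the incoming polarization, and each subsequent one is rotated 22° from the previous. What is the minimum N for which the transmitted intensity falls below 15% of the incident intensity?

N = 14

First polarizer is aligned with the polarization: full transmission.
Each further stage multiplies by cos²(22°) = 0.8597.
After N polarizers: T = 0.8597^(N−1). Require T < 0.15 ⇒ N−1 > ln(0.15)/ln(0.8597) = 12.55, so N−1 ≥ 13 and N = 14.
Check: N=14 gives T = 0.1401 < 0.15; N=13 gives T = 0.1629.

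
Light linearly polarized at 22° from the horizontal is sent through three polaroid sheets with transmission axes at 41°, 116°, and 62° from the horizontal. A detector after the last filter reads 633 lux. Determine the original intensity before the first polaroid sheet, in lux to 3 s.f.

I₁ = I₀ cos²(41° − 22°) = I₀ cos²(19°) = 0.894 I₀.
I₂ = I₁ cos²(116° − 41°) = 0.894 I₀ · cos²(75°) = 0.05989 I₀.
I₃ = I₂ cos²(62° − 116°) = 0.05989 I₀ · cos²(54°) = 0.02069 I₀.
So 633 lux = 0.02069 I₀, giving I₀ = 633/0.02069 = 3.059e+04 lux.

I₀ ≈ 3.06e4 lux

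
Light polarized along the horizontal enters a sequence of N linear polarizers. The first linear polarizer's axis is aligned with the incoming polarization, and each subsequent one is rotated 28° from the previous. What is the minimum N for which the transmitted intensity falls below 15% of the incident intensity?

N = 9

First polarizer is aligned with the polarization: full transmission.
Each further stage multiplies by cos²(28°) = 0.7796.
After N polarizers: T = 0.7796^(N−1). Require T < 0.15 ⇒ N−1 > ln(0.15)/ln(0.7796) = 7.62, so N−1 ≥ 8 and N = 9.
Check: N=9 gives T = 0.1364 < 0.15; N=8 gives T = 0.175.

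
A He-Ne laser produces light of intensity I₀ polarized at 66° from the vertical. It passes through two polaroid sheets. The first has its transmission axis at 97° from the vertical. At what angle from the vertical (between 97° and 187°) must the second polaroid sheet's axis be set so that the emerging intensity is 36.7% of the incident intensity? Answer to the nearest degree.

θ ≈ 142°

I₁ = I₀ cos²(97° − 66°) = I₀ cos²(31°) = 0.7347 I₀.
Need I₂/I₀ = 0.367, so cos²(θ − 97°) = 0.367 / 0.7347 = 0.4995.
θ − 97° = arccos(√0.4995) = 45.0°, giving θ ≈ 97 + 45.0 = 142.0°.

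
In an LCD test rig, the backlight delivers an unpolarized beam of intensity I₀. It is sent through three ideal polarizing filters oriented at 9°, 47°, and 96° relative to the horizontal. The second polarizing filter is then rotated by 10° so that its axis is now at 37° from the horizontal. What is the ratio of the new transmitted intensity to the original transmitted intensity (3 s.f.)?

I_new/I_old ≈ 0.774

Before rotation:
Unpolarized light through the first polarizer → I₁ = ½ I₀, now polarized at 9°.
I₂ = I₁ cos²(47° − 9°) = 0.5 I₀ · cos²(38°) = 0.3105 I₀.
I₃ = I₂ cos²(96° − 47°) = 0.3105 I₀ · cos²(49°) = 0.1336 I₀.
After rotation:
Unpolarized light through the first polarizer → I₁ = ½ I₀, now polarized at 9°.
I₂ = I₁ cos²(37° − 9°) = 0.5 I₀ · cos²(28°) = 0.3898 I₀.
I₃ = I₂ cos²(96° − 37°) = 0.3898 I₀ · cos²(59°) = 0.1034 I₀.
Ratio = 0.1034 / 0.1336 = 0.7737.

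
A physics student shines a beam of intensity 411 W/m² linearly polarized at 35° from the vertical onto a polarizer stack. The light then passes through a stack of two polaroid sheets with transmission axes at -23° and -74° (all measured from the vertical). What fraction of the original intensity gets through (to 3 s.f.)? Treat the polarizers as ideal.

I/I₀ ≈ 0.111

I₁ = 411 W/m² · cos²(58°) = 115.4 W/m².
I₂ = I₁ · cos²(51°) = 115.4 · 0.396 = 45.71 W/m².
Transmitted fraction = 0.1112.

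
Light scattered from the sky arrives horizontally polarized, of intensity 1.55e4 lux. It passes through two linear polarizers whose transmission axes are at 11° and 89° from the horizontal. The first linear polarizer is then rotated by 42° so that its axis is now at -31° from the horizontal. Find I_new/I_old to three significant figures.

I_new/I_old ≈ 4.41

Before rotation:
I₁ = I₀ cos²(11° − 0°) = I₀ cos²(11°) = 0.9636 I₀.
I₂ = I₁ cos²(89° − 11°) = 0.9636 I₀ · cos²(78°) = 0.04165 I₀.
After rotation:
I₁ = I₀ cos²(-31° − 0°) = I₀ cos²(31°) = 0.7347 I₀.
Angle between axes 1 and 2: 60°. I₂ = 0.7347 I₀ · cos²(60°) = 0.1837 I₀.
Ratio = 0.1837 / 0.04165 = 4.41.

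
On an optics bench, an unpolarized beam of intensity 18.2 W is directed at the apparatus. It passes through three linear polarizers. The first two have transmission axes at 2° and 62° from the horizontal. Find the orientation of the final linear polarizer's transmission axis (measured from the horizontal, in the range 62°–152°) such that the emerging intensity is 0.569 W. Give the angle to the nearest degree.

θ ≈ 122°

Unpolarized light through the first polarizer → I₁ = ½ I₀, now polarized at 2°.
I₂ = I₁ cos²(62° − 2°) = 0.5 I₀ · cos²(60°) = 0.125 I₀.
Target fraction: 0.569 / 18.2 W = 0.03126 of I₀.
Need I₃/I₀ = 0.03126, so cos²(θ − 62°) = 0.03126 / 0.125 = 0.2501.
θ − 62° = arccos(√0.2501) = 60.0°, giving θ ≈ 62 + 60.0 = 122.0°.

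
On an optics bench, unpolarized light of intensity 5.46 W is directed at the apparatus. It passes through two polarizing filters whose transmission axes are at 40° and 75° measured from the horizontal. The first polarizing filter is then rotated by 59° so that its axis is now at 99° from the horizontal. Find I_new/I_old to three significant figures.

I_new/I_old ≈ 1.24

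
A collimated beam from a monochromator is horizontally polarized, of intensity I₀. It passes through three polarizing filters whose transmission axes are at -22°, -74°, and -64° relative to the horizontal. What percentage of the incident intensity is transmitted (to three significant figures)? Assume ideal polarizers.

≈ 31.6%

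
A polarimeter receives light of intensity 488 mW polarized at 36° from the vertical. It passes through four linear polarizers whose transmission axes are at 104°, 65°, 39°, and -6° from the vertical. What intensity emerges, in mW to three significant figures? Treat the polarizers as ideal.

I₁ = 488 mW · cos²(68°) = 68.48 mW.
I₂ = I₁ · cos²(39°) = 68.48 · 0.604 = 41.36 mW.
I₃ = I₂ · cos²(26°) = 41.36 · 0.8078 = 33.41 mW.
I₄ = I₃ · cos²(45°) = 33.41 · 0.5 = 16.71 mW.

I ≈ 16.7 mW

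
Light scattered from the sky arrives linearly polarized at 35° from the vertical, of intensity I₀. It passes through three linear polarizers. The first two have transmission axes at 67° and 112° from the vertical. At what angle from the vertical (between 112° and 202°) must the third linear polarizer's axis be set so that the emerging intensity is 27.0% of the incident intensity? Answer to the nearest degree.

By Malus's law, I₁ = I₀ cos²(67° − 35°) = I₀ cos²(32°) = 0.7192 I₀.
I₂ = I₁ cos²(112° − 67°) = 0.7192 I₀ · cos²(45°) = 0.3596 I₀.
Need I₃/I₀ = 0.27, so cos²(θ − 112°) = 0.27 / 0.3596 = 0.7508.
θ − 112° = arccos(√0.7508) = 29.9°, giving θ ≈ 112 + 29.9 = 141.9°.

θ ≈ 142°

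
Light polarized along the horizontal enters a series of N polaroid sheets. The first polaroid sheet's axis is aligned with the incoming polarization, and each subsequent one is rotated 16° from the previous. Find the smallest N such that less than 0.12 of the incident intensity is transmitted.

First polarizer is aligned with the polarization: full transmission.
Each further stage multiplies by cos²(16°) = 0.924.
After N polarizers: T = 0.924^(N−1). Require T < 0.12 ⇒ N−1 > ln(0.12)/ln(0.924) = 26.83, so N−1 ≥ 27 and N = 28.
Check: N=28 gives T = 0.1184 < 0.12; N=27 gives T = 0.1282.

N = 28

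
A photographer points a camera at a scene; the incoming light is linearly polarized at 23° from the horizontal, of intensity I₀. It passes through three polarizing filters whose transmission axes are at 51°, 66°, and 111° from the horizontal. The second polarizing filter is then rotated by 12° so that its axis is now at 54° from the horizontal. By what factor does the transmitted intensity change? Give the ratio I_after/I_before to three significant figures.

Before rotation:
By Malus's law, I₁ = I₀ cos²(51° − 23°) = I₀ cos²(28°) = 0.7796 I₀.
I₂ = I₁ cos²(66° − 51°) = 0.7796 I₀ · cos²(15°) = 0.7274 I₀.
I₃ = I₂ cos²(111° − 66°) = 0.7274 I₀ · cos²(45°) = 0.3637 I₀.
After rotation:
I₁ = I₀ cos²(51° − 23°) = I₀ cos²(28°) = 0.7796 I₀.
I₂ = I₁ cos²(54° − 51°) = 0.7796 I₀ · cos²(3°) = 0.7775 I₀.
I₃ = I₂ cos²(111° − 54°) = 0.7775 I₀ · cos²(57°) = 0.2306 I₀.
Ratio = 0.2306 / 0.3637 = 0.6341.

I_new/I_old ≈ 0.634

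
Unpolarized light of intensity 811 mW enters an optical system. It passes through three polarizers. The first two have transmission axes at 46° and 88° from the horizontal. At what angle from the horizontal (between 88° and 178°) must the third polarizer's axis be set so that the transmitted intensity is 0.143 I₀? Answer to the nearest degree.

θ ≈ 132°

Unpolarized light through the first polarizer → I₁ = ½ I₀, now polarized at 46°.
I₂ = I₁ cos²(88° − 46°) = 0.5 I₀ · cos²(42°) = 0.2761 I₀.
Need I₃/I₀ = 0.143, so cos²(θ − 88°) = 0.143 / 0.2761 = 0.5179.
θ − 88° = arccos(√0.5179) = 44.0°, giving θ ≈ 88 + 44.0 = 132.0°.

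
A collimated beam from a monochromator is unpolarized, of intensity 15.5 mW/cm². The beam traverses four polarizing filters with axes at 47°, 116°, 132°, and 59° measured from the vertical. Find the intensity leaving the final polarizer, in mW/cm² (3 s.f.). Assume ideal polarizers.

I ≈ 0.0786 mW/cm²

Unpolarized light through the first polarizer → I₁ = 15.5 mW/cm²/2 = 7.75 mW/cm², polarized at 47°.
I₂ = I₁ · cos²(69°) = 7.75 · 0.1284 = 0.9953 mW/cm².
I₃ = I₂ · cos²(16°) = 0.9953 · 0.924 = 0.9197 mW/cm².
I₄ = I₃ · cos²(73°) = 0.9197 · 0.08548 = 0.07862 mW/cm².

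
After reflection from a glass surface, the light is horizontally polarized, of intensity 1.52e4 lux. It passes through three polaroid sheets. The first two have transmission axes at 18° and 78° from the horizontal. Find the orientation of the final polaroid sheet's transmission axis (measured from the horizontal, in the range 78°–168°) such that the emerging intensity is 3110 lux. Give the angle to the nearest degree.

θ ≈ 96°

I₁ = I₀ cos²(18° − 0°) = I₀ cos²(18°) = 0.9045 I₀.
I₂ = I₁ cos²(78° − 18°) = 0.9045 I₀ · cos²(60°) = 0.2261 I₀.
Target fraction: 3110 / 1.52e4 lux = 0.2046 of I₀.
Need I₃/I₀ = 0.2046, so cos²(θ − 78°) = 0.2046 / 0.2261 = 0.9048.
θ − 78° = arccos(√0.9048) = 18.0°, giving θ ≈ 78 + 18.0 = 96.0°.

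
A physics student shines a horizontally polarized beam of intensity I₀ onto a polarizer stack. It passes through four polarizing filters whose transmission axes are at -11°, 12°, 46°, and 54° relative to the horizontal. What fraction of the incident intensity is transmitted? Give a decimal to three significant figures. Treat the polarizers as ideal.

≈ 0.550 I₀

I₁ = I₀ cos²(-11° − 0°) = I₀ cos²(11°) = 0.9636 I₀.
I₂ = I₁ cos²(12° + 11°) = 0.9636 I₀ · cos²(23°) = 0.8165 I₀.
I₃ = I₂ cos²(46° − 12°) = 0.8165 I₀ · cos²(34°) = 0.5612 I₀.
I₄ = I₃ cos²(54° − 46°) = 0.5612 I₀ · cos²(8°) = 0.5503 I₀.
Transmitted fraction = 0.5503.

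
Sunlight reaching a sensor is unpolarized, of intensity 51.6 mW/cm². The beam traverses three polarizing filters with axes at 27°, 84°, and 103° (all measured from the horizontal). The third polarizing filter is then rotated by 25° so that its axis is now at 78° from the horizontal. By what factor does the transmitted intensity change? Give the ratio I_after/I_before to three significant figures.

I_new/I_old ≈ 1.11

Before rotation:
Unpolarized light through the first polarizer → I₁ = ½ I₀, now polarized at 27°.
I₂ = I₁ cos²(84° − 27°) = 0.5 I₀ · cos²(57°) = 0.1483 I₀.
I₃ = I₂ cos²(103° − 84°) = 0.1483 I₀ · cos²(19°) = 0.1326 I₀.
After rotation:
Unpolarized light through the first polarizer → I₁ = ½ I₀, now polarized at 27°.
I₂ = I₁ cos²(84° − 27°) = 0.5 I₀ · cos²(57°) = 0.1483 I₀.
I₃ = I₂ cos²(78° − 84°) = 0.1483 I₀ · cos²(6°) = 0.1467 I₀.
Ratio = 0.1467 / 0.1326 = 1.106.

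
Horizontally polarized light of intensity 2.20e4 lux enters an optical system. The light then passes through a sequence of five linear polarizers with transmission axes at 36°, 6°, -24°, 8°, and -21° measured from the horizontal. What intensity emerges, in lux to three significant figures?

I ≈ 4460 lux

I₁ = 2.20e4 lux · cos²(36°) = 1.44e+04 lux.
I₂ = I₁ · cos²(30°) = 1.44e+04 · 0.75 = 1.08e+04 lux.
I₃ = I₂ · cos²(30°) = 1.08e+04 · 0.75 = 8100 lux.
I₄ = I₃ · cos²(32°) = 8100 · 0.7192 = 5825 lux.
I₅ = I₄ · cos²(29°) = 5825 · 0.765 = 4456 lux.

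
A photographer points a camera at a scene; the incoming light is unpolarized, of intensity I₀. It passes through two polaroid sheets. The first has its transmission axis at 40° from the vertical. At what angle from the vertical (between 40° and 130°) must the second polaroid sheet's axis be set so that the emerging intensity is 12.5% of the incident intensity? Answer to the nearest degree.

Unpolarized light through the first polarizer → I₁ = ½ I₀, now polarized at 40°.
Need I₂/I₀ = 0.125, so cos²(θ − 40°) = 0.125 / 0.5 = 0.25.
θ − 40° = arccos(√0.25) = 60.0°, giving θ ≈ 40 + 60.0 = 100.0°.

θ ≈ 100°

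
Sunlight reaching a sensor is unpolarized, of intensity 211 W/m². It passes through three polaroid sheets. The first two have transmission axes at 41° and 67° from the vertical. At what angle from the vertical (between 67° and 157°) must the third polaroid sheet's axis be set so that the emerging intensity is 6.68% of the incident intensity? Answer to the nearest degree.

Unpolarized light through the first polarizer → I₁ = ½ I₀, now polarized at 41°.
I₂ = I₁ cos²(67° − 41°) = 0.5 I₀ · cos²(26°) = 0.4039 I₀.
Need I₃/I₀ = 0.0668, so cos²(θ − 67°) = 0.0668 / 0.4039 = 0.1654.
θ − 67° = arccos(√0.1654) = 66.0°, giving θ ≈ 67 + 66.0 = 133.0°.

θ ≈ 133°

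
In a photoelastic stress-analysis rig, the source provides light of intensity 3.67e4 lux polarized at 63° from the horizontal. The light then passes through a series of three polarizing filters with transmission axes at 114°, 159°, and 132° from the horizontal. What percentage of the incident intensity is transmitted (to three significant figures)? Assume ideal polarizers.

By Malus's law, I₁ = 3.67e4 lux · cos²(51°) = 1.453e+04 lux.
I₂ = I₁ · cos²(45°) = 1.453e+04 · 0.5 = 7267 lux.
I₃ = I₂ · cos²(27°) = 7267 · 0.7939 = 5770 lux.
That is 15.72% of the incident intensity.

≈ 15.7%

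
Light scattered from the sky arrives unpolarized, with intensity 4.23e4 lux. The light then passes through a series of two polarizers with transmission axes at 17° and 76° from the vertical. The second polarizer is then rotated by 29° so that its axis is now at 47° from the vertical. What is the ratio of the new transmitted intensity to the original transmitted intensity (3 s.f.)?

Before rotation:
Unpolarized light through the first polarizer → I₁ = ½ I₀, now polarized at 17°.
I₂ = I₁ cos²(76° − 17°) = 0.5 I₀ · cos²(59°) = 0.1326 I₀.
After rotation:
Unpolarized light through the first polarizer → I₁ = ½ I₀, now polarized at 17°.
I₂ = I₁ cos²(47° − 17°) = 0.5 I₀ · cos²(30°) = 0.375 I₀.
Ratio = 0.375 / 0.1326 = 2.827.

I_new/I_old ≈ 2.83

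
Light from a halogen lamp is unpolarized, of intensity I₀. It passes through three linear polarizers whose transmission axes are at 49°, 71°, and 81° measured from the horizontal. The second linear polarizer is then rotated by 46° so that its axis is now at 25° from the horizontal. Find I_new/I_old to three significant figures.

I_new/I_old ≈ 0.313

Before rotation:
Unpolarized light through the first polarizer → I₁ = ½ I₀, now polarized at 49°.
I₂ = I₁ cos²(71° − 49°) = 0.5 I₀ · cos²(22°) = 0.4298 I₀.
I₃ = I₂ cos²(81° − 71°) = 0.4298 I₀ · cos²(10°) = 0.4169 I₀.
After rotation:
Unpolarized light through the first polarizer → I₁ = ½ I₀, now polarized at 49°.
I₂ = I₁ cos²(25° − 49°) = 0.5 I₀ · cos²(24°) = 0.4173 I₀.
I₃ = I₂ cos²(81° − 25°) = 0.4173 I₀ · cos²(56°) = 0.1305 I₀.
Ratio = 0.1305 / 0.4169 = 0.313.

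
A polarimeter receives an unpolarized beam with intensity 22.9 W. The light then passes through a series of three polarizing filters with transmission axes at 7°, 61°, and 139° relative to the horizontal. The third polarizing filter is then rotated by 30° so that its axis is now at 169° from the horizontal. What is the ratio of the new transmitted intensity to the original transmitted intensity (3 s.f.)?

I_new/I_old ≈ 2.21

Before rotation:
Unpolarized light through the first polarizer → I₁ = ½ I₀, now polarized at 7°.
I₂ = I₁ cos²(61° − 7°) = 0.5 I₀ · cos²(54°) = 0.1727 I₀.
I₃ = I₂ cos²(139° − 61°) = 0.1727 I₀ · cos²(78°) = 0.007467 I₀.
After rotation:
Unpolarized light through the first polarizer → I₁ = ½ I₀, now polarized at 7°.
I₂ = I₁ cos²(61° − 7°) = 0.5 I₀ · cos²(54°) = 0.1727 I₀.
Angle between axes 2 and 3: 72°. I₃ = 0.1727 I₀ · cos²(72°) = 0.0165 I₀.
Ratio = 0.0165 / 0.007467 = 2.209.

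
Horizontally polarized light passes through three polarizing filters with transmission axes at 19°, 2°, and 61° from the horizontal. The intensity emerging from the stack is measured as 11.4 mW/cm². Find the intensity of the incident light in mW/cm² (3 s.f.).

I₀ ≈ 52.6 mW/cm²

I₁ = I₀ cos²(19° − 0°) = I₀ cos²(19°) = 0.894 I₀.
I₂ = I₁ cos²(2° − 19°) = 0.894 I₀ · cos²(17°) = 0.8176 I₀.
I₃ = I₂ cos²(61° − 2°) = 0.8176 I₀ · cos²(59°) = 0.2169 I₀.
So 11.4 mW/cm² = 0.2169 I₀, giving I₀ = 11.4/0.2169 = 52.56 mW/cm².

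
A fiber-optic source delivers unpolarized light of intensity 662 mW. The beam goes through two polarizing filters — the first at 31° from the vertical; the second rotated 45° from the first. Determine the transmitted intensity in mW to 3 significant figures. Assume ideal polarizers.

Unpolarized light through the first polarizer → I₁ = 662 mW/2 = 331 mW, polarized at 31°.
I₂ = I₁ · cos²(45°) = 331 · 0.5 = 165.5 mW.

I ≈ 166 mW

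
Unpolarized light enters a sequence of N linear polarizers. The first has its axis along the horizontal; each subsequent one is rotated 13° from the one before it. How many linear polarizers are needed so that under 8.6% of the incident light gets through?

N = 35

First polarizer halves the unpolarized light: factor 1/2.
Each further stage multiplies by cos²(13°) = 0.9494.
After N polarizers: T = 0.5·0.9494^(N−1). Require T < 0.086 ⇒ N−1 > ln(0.086/0.5)/ln(0.9494) = 33.90, so N−1 ≥ 34 and N = 35.
Check: N=35 gives T = 0.08555 < 0.086; N=34 gives T = 0.09011.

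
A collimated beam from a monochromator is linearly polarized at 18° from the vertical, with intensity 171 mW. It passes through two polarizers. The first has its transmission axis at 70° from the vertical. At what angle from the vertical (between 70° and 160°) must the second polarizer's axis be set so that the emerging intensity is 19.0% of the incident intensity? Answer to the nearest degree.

θ ≈ 115°

I₁ = I₀ cos²(70° − 18°) = I₀ cos²(52°) = 0.379 I₀.
Need I₂/I₀ = 0.19, so cos²(θ − 70°) = 0.19 / 0.379 = 0.5013.
θ − 70° = arccos(√0.5013) = 44.9°, giving θ ≈ 70 + 44.9 = 114.9°.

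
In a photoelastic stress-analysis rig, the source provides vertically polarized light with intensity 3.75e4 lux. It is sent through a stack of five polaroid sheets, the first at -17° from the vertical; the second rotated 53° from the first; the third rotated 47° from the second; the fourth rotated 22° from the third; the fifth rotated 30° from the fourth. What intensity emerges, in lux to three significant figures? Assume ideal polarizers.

I ≈ 3720 lux

I₁ = 3.75e4 lux · cos²(17°) = 3.429e+04 lux.
I₂ = I₁ · cos²(53°) = 3.429e+04 · 0.3622 = 1.242e+04 lux.
I₃ = I₂ · cos²(47°) = 1.242e+04 · 0.4651 = 5777 lux.
I₄ = I₃ · cos²(22°) = 5777 · 0.8597 = 4966 lux.
I₅ = I₄ · cos²(30°) = 4966 · 0.75 = 3725 lux.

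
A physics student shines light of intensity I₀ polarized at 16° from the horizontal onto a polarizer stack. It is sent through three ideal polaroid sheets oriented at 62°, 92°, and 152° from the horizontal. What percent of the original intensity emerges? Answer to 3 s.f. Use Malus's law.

≈ 9.05%

By Malus's law, I₁ = I₀ cos²(62° − 16°) = I₀ cos²(46°) = 0.4826 I₀.
I₂ = I₁ cos²(92° − 62°) = 0.4826 I₀ · cos²(30°) = 0.3619 I₀.
I₃ = I₂ cos²(152° − 92°) = 0.3619 I₀ · cos²(60°) = 0.09048 I₀.
That is 9.048% of the incident intensity.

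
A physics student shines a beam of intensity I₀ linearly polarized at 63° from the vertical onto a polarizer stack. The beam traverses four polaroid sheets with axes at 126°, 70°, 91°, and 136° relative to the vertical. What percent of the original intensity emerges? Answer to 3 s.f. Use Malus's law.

≈ 2.81%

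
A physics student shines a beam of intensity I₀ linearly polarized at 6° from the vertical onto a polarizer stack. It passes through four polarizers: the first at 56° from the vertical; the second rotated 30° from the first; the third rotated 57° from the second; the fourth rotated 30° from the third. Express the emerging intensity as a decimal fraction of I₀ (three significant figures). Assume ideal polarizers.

By Malus's law, I₁ = I₀ cos²(56° − 6°) = I₀ cos²(50°) = 0.4132 I₀.
I₂ = I₁ cos²(30°) = 0.4132 · 0.75 I₀ = 0.3099 I₀.
I₃ = I₂ cos²(57°) = 0.3099 · 0.2966 I₀ = 0.09192 I₀.
I₄ = I₃ cos²(30°) = 0.09192 · 0.75 I₀ = 0.06894 I₀.
Transmitted fraction = 0.06894.

≈ 0.0689 I₀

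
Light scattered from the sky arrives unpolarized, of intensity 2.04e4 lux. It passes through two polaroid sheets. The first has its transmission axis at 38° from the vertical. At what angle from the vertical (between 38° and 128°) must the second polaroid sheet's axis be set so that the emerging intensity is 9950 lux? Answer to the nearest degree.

Unpolarized light through the first polarizer → I₁ = ½ I₀, now polarized at 38°.
Target fraction: 9950 / 2.04e4 lux = 0.4877 of I₀.
Need I₂/I₀ = 0.4877, so cos²(θ − 38°) = 0.4877 / 0.5 = 0.9755.
θ − 38° = arccos(√0.9755) = 9.0°, giving θ ≈ 38 + 9.0 = 47.0°.

θ ≈ 47°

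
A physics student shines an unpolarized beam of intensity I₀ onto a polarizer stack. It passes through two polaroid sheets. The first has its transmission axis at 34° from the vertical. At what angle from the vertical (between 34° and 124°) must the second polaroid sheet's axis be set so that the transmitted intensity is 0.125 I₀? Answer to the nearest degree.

θ ≈ 94°

Unpolarized light through the first polarizer → I₁ = ½ I₀, now polarized at 34°.
Need I₂/I₀ = 0.125, so cos²(θ − 34°) = 0.125 / 0.5 = 0.25.
θ − 34° = arccos(√0.25) = 60.0°, giving θ ≈ 34 + 60.0 = 94.0°.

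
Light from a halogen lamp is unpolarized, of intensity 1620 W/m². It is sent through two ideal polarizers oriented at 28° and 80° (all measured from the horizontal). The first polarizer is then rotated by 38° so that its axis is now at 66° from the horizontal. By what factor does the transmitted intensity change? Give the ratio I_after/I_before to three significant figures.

I_new/I_old ≈ 2.48

Before rotation:
Unpolarized light through the first polarizer → I₁ = ½ I₀, now polarized at 28°.
I₂ = I₁ cos²(80° − 28°) = 0.5 I₀ · cos²(52°) = 0.1895 I₀.
After rotation:
Unpolarized light through the first polarizer → I₁ = ½ I₀, now polarized at 66°.
I₂ = I₁ cos²(80° − 66°) = 0.5 I₀ · cos²(14°) = 0.4707 I₀.
Ratio = 0.4707 / 0.1895 = 2.484.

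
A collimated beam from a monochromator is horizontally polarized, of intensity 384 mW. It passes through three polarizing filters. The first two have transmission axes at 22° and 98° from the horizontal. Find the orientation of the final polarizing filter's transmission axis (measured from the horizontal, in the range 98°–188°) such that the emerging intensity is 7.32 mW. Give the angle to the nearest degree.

θ ≈ 150°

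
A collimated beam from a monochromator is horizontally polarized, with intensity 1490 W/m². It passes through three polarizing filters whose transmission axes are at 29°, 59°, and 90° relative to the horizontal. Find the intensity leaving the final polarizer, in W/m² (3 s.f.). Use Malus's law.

I ≈ 628 W/m²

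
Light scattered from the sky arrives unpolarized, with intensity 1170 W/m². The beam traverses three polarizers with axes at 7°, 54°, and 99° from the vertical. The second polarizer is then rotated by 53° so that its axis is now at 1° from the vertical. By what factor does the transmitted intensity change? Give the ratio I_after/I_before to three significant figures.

Before rotation:
Unpolarized light through the first polarizer → I₁ = ½ I₀, now polarized at 7°.
I₂ = I₁ cos²(54° − 7°) = 0.5 I₀ · cos²(47°) = 0.2326 I₀.
I₃ = I₂ cos²(99° − 54°) = 0.2326 I₀ · cos²(45°) = 0.1163 I₀.
After rotation:
Unpolarized light through the first polarizer → I₁ = ½ I₀, now polarized at 7°.
I₂ = I₁ cos²(1° − 7°) = 0.5 I₀ · cos²(6°) = 0.4945 I₀.
Angle between axes 2 and 3: 82°. I₃ = 0.4945 I₀ · cos²(82°) = 0.009579 I₀.
Ratio = 0.009579 / 0.1163 = 0.08238.

I_new/I_old ≈ 0.0824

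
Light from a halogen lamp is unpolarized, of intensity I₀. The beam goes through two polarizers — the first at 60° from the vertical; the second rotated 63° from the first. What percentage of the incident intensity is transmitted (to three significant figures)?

Unpolarized light through the first polarizer → I₁ = ½ I₀, now polarized at 60°.
I₂ = I₁ cos²(63°) = 0.5 · 0.2061 I₀ = 0.1031 I₀.
That is 10.31% of the incident intensity.

≈ 10.3%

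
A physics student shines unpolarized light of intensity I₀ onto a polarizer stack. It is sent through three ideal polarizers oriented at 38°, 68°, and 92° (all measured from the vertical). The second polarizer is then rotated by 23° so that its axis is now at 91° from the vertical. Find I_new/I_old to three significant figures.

I_new/I_old ≈ 0.578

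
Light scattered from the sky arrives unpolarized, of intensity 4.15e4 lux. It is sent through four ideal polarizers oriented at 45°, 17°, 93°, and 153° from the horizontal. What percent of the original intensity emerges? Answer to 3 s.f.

≈ 0.570%

Unpolarized light through the first polarizer → I₁ = 4.15e4 lux/2 = 2.075e+04 lux, polarized at 45°.
I₂ = I₁ · cos²(28°) = 2.075e+04 · 0.7796 = 1.618e+04 lux.
I₃ = I₂ · cos²(76°) = 1.618e+04 · 0.05853 = 946.8 lux.
I₄ = I₃ · cos²(60°) = 946.8 · 0.25 = 236.7 lux.
That is 0.5703% of the incident intensity.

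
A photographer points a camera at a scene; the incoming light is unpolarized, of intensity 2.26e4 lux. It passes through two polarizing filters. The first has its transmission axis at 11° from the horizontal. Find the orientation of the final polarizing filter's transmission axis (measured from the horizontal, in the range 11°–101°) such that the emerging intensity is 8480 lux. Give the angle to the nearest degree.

Unpolarized light through the first polarizer → I₁ = ½ I₀, now polarized at 11°.
Target fraction: 8480 / 2.26e4 lux = 0.3752 of I₀.
Need I₂/I₀ = 0.3752, so cos²(θ − 11°) = 0.3752 / 0.5 = 0.7504.
θ − 11° = arccos(√0.7504) = 30.0°, giving θ ≈ 11 + 30.0 = 41.0°.

θ ≈ 41°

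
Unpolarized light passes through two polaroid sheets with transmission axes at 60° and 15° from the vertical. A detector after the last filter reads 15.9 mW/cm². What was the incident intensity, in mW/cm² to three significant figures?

I₀ ≈ 63.6 mW/cm²

Unpolarized light through the first polarizer → I₁ = ½ I₀, now polarized at 60°.
I₂ = I₁ cos²(15° − 60°) = 0.5 I₀ · cos²(45°) = 0.25 I₀.
So 15.9 mW/cm² = 0.25 I₀, giving I₀ = 15.9/0.25 = 63.6 mW/cm².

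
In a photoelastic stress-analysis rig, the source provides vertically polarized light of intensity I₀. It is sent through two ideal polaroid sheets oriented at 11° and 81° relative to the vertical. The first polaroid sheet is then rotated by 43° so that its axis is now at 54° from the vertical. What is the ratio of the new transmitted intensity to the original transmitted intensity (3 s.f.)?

I_new/I_old ≈ 2.43

Before rotation:
I₁ = I₀ cos²(11° − 0°) = I₀ cos²(11°) = 0.9636 I₀.
I₂ = I₁ cos²(81° − 11°) = 0.9636 I₀ · cos²(70°) = 0.1127 I₀.
After rotation:
I₁ = I₀ cos²(54° − 0°) = I₀ cos²(54°) = 0.3455 I₀.
I₂ = I₁ cos²(81° − 54°) = 0.3455 I₀ · cos²(27°) = 0.2743 I₀.
Ratio = 0.2743 / 0.1127 = 2.433.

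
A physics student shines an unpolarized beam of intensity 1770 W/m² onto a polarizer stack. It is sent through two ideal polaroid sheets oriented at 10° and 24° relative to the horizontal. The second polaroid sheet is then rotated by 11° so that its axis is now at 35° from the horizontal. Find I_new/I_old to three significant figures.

Before rotation:
Unpolarized light through the first polarizer → I₁ = ½ I₀, now polarized at 10°.
I₂ = I₁ cos²(24° − 10°) = 0.5 I₀ · cos²(14°) = 0.4707 I₀.
After rotation:
Unpolarized light through the first polarizer → I₁ = ½ I₀, now polarized at 10°.
I₂ = I₁ cos²(35° − 10°) = 0.5 I₀ · cos²(25°) = 0.4107 I₀.
Ratio = 0.4107 / 0.4707 = 0.8725.

I_new/I_old ≈ 0.872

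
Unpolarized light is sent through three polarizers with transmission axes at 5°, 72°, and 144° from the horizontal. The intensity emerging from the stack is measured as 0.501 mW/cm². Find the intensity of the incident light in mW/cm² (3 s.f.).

Unpolarized light through the first polarizer → I₁ = ½ I₀, now polarized at 5°.
I₂ = I₁ cos²(72° − 5°) = 0.5 I₀ · cos²(67°) = 0.07634 I₀.
I₃ = I₂ cos²(144° − 72°) = 0.07634 I₀ · cos²(72°) = 0.007289 I₀.
So 0.501 mW/cm² = 0.007289 I₀, giving I₀ = 0.501/0.007289 = 68.73 mW/cm².

I₀ ≈ 68.7 mW/cm²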